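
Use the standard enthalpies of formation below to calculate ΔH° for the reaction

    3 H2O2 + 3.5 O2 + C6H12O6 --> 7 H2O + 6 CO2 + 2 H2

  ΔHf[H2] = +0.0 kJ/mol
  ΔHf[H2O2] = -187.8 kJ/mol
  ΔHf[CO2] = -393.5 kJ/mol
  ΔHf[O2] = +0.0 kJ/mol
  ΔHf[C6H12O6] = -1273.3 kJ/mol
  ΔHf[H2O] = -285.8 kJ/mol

ΔH° = -2524.9 kJ/mol

ΔH°rxn = Σ nΔHf°(products) − Σ nΔHf°(reactants).
Products: 7·(-285.8) + 6·(-393.5) + 2·(+0.0) = -4361.6
Reactants: 3·(-187.8) + 7/2·(+0.0) + 1·(-1273.3) = -1836.7
ΔH° = (-4361.6) − (-1836.7) = -2524.9 kJ/mol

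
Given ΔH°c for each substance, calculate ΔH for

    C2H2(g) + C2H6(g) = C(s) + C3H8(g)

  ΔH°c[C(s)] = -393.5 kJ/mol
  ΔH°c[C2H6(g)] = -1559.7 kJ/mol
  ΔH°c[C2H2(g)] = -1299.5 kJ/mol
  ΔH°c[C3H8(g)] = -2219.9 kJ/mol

ΔH = -245.8 kJ/mol

With combustion enthalpies, reactants minus products:
= [1·(-1299.5) + 1·(-1559.7)] − [1·(-393.5) + 1·(-2219.9)]
= -245.8 kJ/mol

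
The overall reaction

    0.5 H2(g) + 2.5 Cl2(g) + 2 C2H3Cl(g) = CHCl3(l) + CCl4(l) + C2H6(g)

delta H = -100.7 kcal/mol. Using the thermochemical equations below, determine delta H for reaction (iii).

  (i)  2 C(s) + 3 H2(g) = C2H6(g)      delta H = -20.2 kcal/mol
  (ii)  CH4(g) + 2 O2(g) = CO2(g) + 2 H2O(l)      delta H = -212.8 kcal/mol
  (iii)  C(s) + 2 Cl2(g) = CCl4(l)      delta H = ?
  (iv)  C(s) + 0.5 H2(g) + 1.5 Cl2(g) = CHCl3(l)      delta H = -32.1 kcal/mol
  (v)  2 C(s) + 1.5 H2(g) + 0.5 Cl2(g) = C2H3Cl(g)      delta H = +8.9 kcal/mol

(i) as written: -20.2 kcal/mol
(ii): not needed.
(iii) as written: contributes x
(iv) as written: -32.1 kcal/mol
(v) reversed and × 2: (-2)·(+8.9) = -17.8 kcal/mol
-100.7 = (-20.2) + (-32.1) + (-17.8) + x
x = (-100.7 − (-70.1)) / (1) = -30.6 kcal/mol

delta H = -30.6 kcal/mol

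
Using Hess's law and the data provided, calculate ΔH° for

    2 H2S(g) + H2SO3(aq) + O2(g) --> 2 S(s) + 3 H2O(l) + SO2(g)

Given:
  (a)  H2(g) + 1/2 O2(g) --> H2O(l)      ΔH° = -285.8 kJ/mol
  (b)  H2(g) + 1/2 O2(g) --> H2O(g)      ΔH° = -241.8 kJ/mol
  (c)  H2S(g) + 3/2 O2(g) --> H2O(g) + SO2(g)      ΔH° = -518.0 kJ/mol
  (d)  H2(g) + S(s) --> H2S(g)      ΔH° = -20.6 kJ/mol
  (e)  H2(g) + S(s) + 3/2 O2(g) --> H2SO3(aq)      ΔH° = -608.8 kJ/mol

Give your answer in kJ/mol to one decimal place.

ΔH° = -504.2 kJ/mol

(a) × 3 (scale by 3 for the 3 H2O(l)): (3)·(-285.8) = -857.4 kJ/mol
(b) reversed: +241.8 kJ/mol
(c) as written (SO2(g) already on the product side): -518.0 kJ/mol
(d) reversed: +20.6 kJ/mol
(e) reversed (reverse to put H2SO3(aq) on the reactant side): +608.8 kJ/mol
Summing the manipulated equations, ΔH° = (3)·(-285.8) + (-1)·(-241.8) + (1)·(-518.0) + (-1)·(-20.6) + (-1)·(-608.8) = -504.2 kJ/mol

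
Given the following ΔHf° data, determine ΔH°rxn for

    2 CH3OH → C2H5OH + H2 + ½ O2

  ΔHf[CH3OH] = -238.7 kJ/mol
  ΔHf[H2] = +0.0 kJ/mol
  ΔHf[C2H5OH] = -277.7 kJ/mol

ΔH°rxn = 199.7 kJ/mol

Products: 1·(-277.7) + 1·(+0.0) + 1/2·(+0.0) = -277.7
Reactants: 2·(-238.7) = -477.4
ΔH°rxn = (-277.7) − (-477.4) = 199.7 kJ/mol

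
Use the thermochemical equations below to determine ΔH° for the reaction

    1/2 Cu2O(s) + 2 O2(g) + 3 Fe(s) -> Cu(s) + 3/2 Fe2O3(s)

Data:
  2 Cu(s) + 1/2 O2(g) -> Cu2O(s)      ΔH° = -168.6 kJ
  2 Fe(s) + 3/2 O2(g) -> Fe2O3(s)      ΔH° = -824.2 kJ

equation 1 reversed and × 1/2: (-1/2)·(-168.6) = +84.3 kJ
equation 2 × 3/2: (3/2)·(-824.2) = -1236.3 kJ
ΔH° = (-1/2)·(-168.6) + (3/2)·(-824.2) = -1152.0 kJ

ΔH° = -1152.0 kJ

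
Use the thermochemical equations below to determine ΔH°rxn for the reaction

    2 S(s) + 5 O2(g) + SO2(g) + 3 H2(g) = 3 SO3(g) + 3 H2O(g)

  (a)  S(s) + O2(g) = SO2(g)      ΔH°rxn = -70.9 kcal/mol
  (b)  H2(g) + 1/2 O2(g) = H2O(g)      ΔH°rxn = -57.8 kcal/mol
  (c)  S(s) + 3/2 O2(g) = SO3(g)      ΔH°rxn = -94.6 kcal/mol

ΔH°rxn = -386.3 kcal/mol

(a) reversed (SO2(g) must end up as a reactant): +70.9 kcal/mol
(b) × 3 (×3 to match 3 H2O(g) in the target): (3)·(-57.8) = -173.4 kcal/mol
(c) × 3 (×3 to match 3 SO3(g) in the target): (3)·(-94.6) = -283.8 kcal/mol
Combining the equations, ΔH°rxn = (+70.9) + (-173.4) + (-283.8) = -386.3 kcal/mol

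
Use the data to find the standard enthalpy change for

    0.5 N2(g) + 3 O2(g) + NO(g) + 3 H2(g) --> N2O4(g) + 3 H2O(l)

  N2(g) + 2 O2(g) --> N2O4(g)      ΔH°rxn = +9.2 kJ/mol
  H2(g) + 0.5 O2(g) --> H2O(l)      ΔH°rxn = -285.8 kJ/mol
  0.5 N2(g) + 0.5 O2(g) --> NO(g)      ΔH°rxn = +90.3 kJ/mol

equation 1 as written (N2O4(g) already on the product side): +9.2 kJ/mol
equation 2 × 3 (scale by 3 for the 3 H2O(l)): (3)·(-285.8) = -857.4 kJ/mol
equation 3 reversed (NO(g) must end up as a reactant): -90.3 kJ/mol
Since enthalpy is a state function, ΔH°rxn = (1)·(+9.2) + (3)·(-285.8) + (-1)·(+90.3) = -938.5 kJ/mol

ΔH°rxn = -938.5 kJ/mol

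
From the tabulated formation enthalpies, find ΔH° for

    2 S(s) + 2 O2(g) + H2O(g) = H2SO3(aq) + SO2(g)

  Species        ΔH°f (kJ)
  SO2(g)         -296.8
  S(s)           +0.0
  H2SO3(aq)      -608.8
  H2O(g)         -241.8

ΔH° = -663.8 kJ

Products: 1·(-608.8) + 1·(-296.8) = -905.6
Reactants: 2·(+0.0) + 2·(+0.0) + 1·(-241.8) = -241.8
ΔH° = (-905.6) − (-241.8) = -663.8 kJ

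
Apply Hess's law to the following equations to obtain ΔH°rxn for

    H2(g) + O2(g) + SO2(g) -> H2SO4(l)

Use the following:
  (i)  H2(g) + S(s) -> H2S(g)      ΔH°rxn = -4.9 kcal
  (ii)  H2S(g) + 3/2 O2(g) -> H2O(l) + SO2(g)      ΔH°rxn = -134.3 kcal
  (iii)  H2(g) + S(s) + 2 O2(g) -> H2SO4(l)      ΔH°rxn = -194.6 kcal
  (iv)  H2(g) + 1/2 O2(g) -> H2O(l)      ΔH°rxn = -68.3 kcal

(i) reversed: +4.9 kcal
(ii) reversed (SO2(g) must end up as a reactant): +134.3 kcal
(iii) as written (H2SO4(l) already on the product side): -194.6 kcal
(iv) as written: -68.3 kcal
Since enthalpy is a state function, ΔH°rxn = (-1)·(-4.9) + (-1)·(-134.3) + (1)·(-194.6) + (1)·(-68.3) = -123.7 kcal

ΔH°rxn = -123.7 kcal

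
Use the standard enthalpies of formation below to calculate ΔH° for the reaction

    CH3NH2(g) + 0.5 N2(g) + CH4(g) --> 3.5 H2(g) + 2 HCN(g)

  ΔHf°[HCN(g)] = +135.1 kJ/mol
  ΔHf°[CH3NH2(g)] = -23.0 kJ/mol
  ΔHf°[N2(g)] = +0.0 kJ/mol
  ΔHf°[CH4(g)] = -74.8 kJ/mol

ΔH° = 368.0 kJ/mol

ΔH°rxn = Σ nΔHf°(products) − Σ nΔHf°(reactants).
Products: 7/2·(+0.0) + 2·(+135.1) = +270.2
Reactants: 1·(-23.0) + 1/2·(+0.0) + 1·(-74.8) = -97.8
ΔH° = (+270.2) − (-97.8) = 368.0 kJ/mol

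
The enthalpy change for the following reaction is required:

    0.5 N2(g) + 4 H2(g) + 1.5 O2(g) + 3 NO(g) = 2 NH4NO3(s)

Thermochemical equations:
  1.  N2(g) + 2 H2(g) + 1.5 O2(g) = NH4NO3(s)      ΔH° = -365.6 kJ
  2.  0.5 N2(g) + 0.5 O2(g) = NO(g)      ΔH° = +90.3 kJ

ΔH° = -1002.1 kJ

eq. 1 × 2 (scale by 2 for the 2 NH4NO3(s)): (2)·(-365.6) = -731.2 kJ
eq. 2 reversed and × 3 (reverse to put NO(g) on the reactant side; ×3 to match 3 NO(g) in the target): (-3)·(+90.3) = -270.9 kJ
Since enthalpy is a state function, ΔH° = (2)·(-365.6) + (-3)·(+90.3) = -1002.1 kJ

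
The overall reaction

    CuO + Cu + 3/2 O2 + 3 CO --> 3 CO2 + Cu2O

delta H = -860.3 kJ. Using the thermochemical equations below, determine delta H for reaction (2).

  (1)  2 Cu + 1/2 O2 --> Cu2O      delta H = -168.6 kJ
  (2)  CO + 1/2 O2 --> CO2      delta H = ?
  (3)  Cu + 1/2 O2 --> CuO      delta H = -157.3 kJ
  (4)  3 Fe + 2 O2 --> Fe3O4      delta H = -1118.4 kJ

delta H = -283.0 kJ

(1) as written: -168.6 kJ
(2) × 3: contributes 3·x
(3) reversed: +157.3 kJ
(4): not needed.
-860.3 = (-168.6) + (+157.3) + 3·x
x = (-860.3 − (-11.3)) / (3) = -283.0 kJ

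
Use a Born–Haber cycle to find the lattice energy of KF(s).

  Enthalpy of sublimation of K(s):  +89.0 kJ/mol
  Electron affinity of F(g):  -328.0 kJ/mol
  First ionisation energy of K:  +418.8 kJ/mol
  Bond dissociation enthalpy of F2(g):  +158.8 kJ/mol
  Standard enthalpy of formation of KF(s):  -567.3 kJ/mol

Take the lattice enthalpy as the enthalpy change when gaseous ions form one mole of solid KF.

ΔHf° = 1·ΔHsub + 1·(ΣIE) + 1/2·D(F2) + 1·EA + U
-567.3 = 1·(+89.0) + 1·(+418.8) + 1/2·(+158.8) + 1·(-328.0) + U
U = -567.3 − (+259.2) = -826.5 kJ/mol

U = -826.5 kJ/mol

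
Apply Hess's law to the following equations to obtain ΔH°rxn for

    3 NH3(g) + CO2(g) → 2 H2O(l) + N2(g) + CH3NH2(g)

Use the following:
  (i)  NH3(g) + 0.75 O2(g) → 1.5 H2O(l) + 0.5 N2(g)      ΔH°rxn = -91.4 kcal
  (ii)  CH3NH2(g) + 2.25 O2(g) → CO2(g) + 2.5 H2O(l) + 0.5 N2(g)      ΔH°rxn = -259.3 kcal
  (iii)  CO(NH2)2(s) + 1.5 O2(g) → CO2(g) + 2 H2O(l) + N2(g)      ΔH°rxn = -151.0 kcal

(i) × 3: (3)·(-91.4) = -274.2 kcal
(ii) reversed: +259.3 kcal
(iii): not needed.
Since enthalpy is a state function, ΔH°rxn = (-274.2) + (+259.3) = -14.9 kcal

ΔH°rxn = -14.9 kcal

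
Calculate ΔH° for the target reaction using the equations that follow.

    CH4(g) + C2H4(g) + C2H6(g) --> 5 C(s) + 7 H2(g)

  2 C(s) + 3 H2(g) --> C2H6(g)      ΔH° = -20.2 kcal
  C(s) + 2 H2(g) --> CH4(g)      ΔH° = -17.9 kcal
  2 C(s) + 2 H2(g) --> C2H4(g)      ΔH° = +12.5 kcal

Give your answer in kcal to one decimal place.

equation 1 reversed: +20.2 kcal
equation 2 reversed: +17.9 kcal
equation 3 reversed: -12.5 kcal
Summing the manipulated equations, ΔH° = (+20.2) + (+17.9) + (-12.5) = 25.6 kcal

ΔH° = 25.6 kcal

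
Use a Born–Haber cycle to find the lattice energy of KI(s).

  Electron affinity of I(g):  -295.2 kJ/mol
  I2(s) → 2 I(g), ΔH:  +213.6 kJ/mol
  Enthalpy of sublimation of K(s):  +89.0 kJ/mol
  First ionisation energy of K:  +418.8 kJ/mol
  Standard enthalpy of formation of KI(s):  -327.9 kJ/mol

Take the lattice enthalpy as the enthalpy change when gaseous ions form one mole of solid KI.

U = -647.3 kJ/mol

ΔHf° = 1·ΔHsub + 1·(ΣIE) + 1/2·D(I2) + 1·EA + U
-327.9 = 1·(+89.0) + 1·(+418.8) + 1/2·(+213.6) + 1·(-295.2) + U
U = -327.9 − (+319.4) = -647.3 kJ/mol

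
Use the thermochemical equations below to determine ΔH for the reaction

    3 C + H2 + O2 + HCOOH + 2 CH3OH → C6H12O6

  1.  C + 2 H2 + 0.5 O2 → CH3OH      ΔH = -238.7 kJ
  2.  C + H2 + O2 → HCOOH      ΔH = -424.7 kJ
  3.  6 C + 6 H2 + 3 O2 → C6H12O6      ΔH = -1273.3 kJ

ΔH = -371.2 kJ

eq. 1 reversed and × 2 (CH3OH must end up as a reactant; scale by 2 for the 2 CH3OH): (-2)·(-238.7) = +477.4 kJ
eq. 2 reversed (HCOOH must end up as a reactant): +424.7 kJ
eq. 3 as written (C6H12O6 already on the product side): -1273.3 kJ
Combining the equations, ΔH = (+477.4) + (+424.7) + (-1273.3) = -371.2 kJ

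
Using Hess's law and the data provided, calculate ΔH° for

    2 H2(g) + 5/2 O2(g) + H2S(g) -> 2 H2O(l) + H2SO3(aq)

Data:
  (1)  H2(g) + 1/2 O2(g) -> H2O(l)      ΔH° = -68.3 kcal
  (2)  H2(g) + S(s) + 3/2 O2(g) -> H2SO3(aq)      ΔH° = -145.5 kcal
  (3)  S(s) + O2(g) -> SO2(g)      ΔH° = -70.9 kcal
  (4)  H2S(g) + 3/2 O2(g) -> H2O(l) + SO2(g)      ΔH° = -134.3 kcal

(1) as written: -68.3 kcal
(2) as written: -145.5 kcal
(3) reversed: +70.9 kcal
(4) as written: -134.3 kcal
Summing the manipulated equations, ΔH° = (1)·(-68.3) + (1)·(-145.5) + (-1)·(-70.9) + (1)·(-134.3) = -277.2 kcal

ΔH° = -277.2 kcal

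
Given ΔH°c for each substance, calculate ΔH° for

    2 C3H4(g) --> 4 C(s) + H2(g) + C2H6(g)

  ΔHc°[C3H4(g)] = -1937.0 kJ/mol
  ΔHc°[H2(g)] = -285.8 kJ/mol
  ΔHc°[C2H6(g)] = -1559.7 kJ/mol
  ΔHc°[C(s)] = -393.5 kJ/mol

ΔH° = -454.5 kJ/mol

Using ΔH = Σ nΔHc°(reactants) − Σ nΔHc°(products):
= [2·(-1937.0)] − [4·(-393.5) + 1·(-285.8) + 1·(-1559.7)]
= -454.5 kJ/mol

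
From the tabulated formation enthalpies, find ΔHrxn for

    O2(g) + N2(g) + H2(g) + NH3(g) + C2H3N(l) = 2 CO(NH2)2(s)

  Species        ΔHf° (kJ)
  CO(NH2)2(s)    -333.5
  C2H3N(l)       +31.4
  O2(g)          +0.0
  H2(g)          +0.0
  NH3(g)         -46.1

Products: 2·(-333.5) = -667.0
Reactants: 1·(+0.0) + 1·(+0.0) + 1·(+0.0) + 1·(-46.1) + 1·(+31.4) = -14.7
ΔHrxn = (-667.0) − (-14.7) = -652.3 kJ

ΔHrxn = -652.3 kJ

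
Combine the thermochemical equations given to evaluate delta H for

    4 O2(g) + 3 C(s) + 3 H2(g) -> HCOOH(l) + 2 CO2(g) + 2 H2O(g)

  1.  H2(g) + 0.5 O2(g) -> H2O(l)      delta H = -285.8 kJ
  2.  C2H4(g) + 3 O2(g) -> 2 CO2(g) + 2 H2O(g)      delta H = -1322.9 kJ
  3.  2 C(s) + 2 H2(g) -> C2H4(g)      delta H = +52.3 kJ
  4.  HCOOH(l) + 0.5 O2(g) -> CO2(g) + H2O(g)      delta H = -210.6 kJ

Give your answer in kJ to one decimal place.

eq. 1: not needed (H2O(l) appears nowhere else).
eq. 2 × 3/2: (3/2)·(-1322.9) = -1984.35 kJ
eq. 3 × 3/2 (×3/2 to match 3 C(s) in the target): (3/2)·(+52.3) = +78.45 kJ
eq. 4 reversed (reverse to put HCOOH(l) on the product side): +210.6 kJ
Since enthalpy is a state function, delta H = (-1984.35) + (+78.45) + (+210.6) = -1695.3 kJ

delta H = -1695.3 kJ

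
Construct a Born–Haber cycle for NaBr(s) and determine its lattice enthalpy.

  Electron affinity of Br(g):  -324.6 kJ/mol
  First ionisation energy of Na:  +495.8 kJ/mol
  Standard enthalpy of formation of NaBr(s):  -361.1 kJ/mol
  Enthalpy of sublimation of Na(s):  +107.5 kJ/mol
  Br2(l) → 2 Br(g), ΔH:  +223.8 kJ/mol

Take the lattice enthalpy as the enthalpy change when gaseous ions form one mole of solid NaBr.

U = -751.7 kJ/mol

ΔHf° = 1·ΔHsub + 1·(ΣIE) + 1/2·D(Br2) + 1·EA + U
-361.1 = 1·(+107.5) + 1·(+495.8) + 1/2·(+223.8) + 1·(-324.6) + U
U = -361.1 − (+390.6) = -751.7 kJ/mol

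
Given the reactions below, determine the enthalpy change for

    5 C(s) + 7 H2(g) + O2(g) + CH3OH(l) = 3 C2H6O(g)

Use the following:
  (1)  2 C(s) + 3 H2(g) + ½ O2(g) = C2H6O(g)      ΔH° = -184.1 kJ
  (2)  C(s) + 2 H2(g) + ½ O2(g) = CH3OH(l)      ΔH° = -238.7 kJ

ΔH° = -313.6 kJ

(1) × 3: (3)·(-184.1) = -552.3 kJ
(2) reversed: +238.7 kJ
By Hess's law, ΔH° = (3)·(-184.1) + (-1)·(-238.7) = -313.6 kJ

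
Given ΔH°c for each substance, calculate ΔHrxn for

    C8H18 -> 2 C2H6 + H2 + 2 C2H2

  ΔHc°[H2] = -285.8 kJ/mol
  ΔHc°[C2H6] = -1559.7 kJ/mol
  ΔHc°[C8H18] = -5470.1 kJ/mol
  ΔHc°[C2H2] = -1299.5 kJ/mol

With combustion enthalpies, reactants minus products:
= [1·(-5470.1)] − [2·(-1559.7) + 1·(-285.8) + 2·(-1299.5)]
= 534.1 kJ/mol

ΔHrxn = 534.1 kJ/mol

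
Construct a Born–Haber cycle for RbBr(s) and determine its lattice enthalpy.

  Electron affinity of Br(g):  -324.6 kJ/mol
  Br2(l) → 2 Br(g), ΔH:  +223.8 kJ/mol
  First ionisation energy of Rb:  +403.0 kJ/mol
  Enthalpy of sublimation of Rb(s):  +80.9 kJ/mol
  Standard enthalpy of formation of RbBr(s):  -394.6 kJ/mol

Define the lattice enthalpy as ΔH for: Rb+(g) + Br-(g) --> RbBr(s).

ΔHf° = 1·ΔHsub + 1·(ΣIE) + 1/2·D(Br2) + 1·EA + U
-394.6 = 1·(+80.9) + 1·(+403.0) + 1/2·(+223.8) + 1·(-324.6) + U
U = -394.6 − (+271.2) = -665.8 kJ/mol

U = -665.8 kJ/mol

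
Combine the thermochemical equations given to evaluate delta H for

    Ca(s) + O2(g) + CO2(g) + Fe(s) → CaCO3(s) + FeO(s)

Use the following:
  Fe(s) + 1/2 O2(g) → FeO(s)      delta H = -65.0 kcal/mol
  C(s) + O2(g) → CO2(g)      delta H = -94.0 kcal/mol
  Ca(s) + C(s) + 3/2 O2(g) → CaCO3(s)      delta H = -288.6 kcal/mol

equation 1 as written (FeO(s) already on the product side): -65.0 kcal/mol
equation 2 reversed (CO2(g) must end up as a reactant): +94.0 kcal/mol
equation 3 as written (CaCO3(s) already on the product side): -288.6 kcal/mol
delta H = (1)·(-65.0) + (-1)·(-94.0) + (1)·(-288.6) = -259.6 kcal/mol

delta H = -259.6 kcal/mol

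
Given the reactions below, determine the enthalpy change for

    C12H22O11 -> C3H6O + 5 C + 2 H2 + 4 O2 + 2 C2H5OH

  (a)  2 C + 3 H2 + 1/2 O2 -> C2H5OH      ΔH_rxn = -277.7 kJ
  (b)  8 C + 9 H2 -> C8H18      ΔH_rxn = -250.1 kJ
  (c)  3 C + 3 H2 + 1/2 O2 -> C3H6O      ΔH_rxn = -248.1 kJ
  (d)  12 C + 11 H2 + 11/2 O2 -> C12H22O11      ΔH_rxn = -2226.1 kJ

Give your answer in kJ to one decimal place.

(a) × 2 (×2 to match 2 C2H5OH in the target): (2)·(-277.7) = -555.4 kJ
(b): not needed (C8H18 appears nowhere else).
(c) as written (C3H6O already on the product side): -248.1 kJ
(d) reversed (reverse to put C12H22O11 on the reactant side): +2226.1 kJ
ΔH_rxn = (2)·(-277.7) + (1)·(-248.1) + (-1)·(-2226.1) = 1422.6 kJ

ΔH_rxn = 1422.6 kJ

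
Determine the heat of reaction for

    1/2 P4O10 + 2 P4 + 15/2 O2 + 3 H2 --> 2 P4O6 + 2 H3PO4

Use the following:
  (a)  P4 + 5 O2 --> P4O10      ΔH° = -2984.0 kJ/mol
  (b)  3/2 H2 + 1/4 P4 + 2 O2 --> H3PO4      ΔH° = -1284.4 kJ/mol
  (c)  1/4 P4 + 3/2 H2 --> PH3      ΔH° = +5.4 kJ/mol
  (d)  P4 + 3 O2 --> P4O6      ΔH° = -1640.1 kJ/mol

(a) reversed and × 1/2 (P4O10 must end up as a reactant; ×1/2 to match 1/2 P4O10 in the target): (-1/2)·(-2984.0) = +1492.0 kJ/mol
(b) × 2 (×2 to match 2 H3PO4 in the target): (2)·(-1284.4) = -2568.8 kJ/mol
(c): not needed (PH3 appears nowhere else).
(d) × 2 (×2 to match 2 P4O6 in the target): (2)·(-1640.1) = -3280.2 kJ/mol
ΔH° = (+1492.0) + (-2568.8) + (-3280.2) = -4357.0 kJ/mol

ΔH° = -4357.0 kJ/mol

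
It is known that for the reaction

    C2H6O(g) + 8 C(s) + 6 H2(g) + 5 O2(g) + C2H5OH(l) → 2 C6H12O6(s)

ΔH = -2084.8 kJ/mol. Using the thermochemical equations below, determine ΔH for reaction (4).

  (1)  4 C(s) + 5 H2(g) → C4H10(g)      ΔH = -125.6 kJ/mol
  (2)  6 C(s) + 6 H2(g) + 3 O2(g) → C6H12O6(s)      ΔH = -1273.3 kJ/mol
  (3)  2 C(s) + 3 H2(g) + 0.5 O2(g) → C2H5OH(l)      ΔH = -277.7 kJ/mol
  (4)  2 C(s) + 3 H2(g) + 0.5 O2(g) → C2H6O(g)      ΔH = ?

ΔH = -184.1 kJ/mol

(1): not needed (C4H10(g) appears nowhere else).
(2) × 2 (×2 to match 2 C6H12O6(s) in the target): (2)·(-1273.3) = -2546.6 kJ/mol
(3) reversed (reverse to put C2H5OH(l) on the reactant side): +277.7 kJ/mol
(4) reversed (reverse to put C2H6O(g) on the reactant side): contributes −x
-2084.8 = (-2546.6) + (+277.7) − x
x = (-2084.8 − (-2268.9)) / (-1) = -184.1 kJ/mol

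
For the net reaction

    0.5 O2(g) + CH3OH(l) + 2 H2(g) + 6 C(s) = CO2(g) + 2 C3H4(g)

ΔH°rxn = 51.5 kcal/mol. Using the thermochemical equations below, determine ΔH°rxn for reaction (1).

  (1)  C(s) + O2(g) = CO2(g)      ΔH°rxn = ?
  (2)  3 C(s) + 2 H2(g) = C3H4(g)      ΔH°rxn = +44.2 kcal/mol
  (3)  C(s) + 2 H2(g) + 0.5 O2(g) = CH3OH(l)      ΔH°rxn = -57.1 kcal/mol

(1) as written (CO2(g) already on the product side): contributes x
(2) × 2 (×2 to match 2 C3H4(g) in the target): (2)·(+44.2) = +88.4 kcal/mol
(3) reversed (CH3OH(l) must end up as a reactant): +57.1 kcal/mol
+51.5 = (+88.4) + (+57.1) + x
x = (+51.5 − (+145.5)) / (1) = -94.0 kcal/mol

ΔH°rxn = -94.0 kcal/mol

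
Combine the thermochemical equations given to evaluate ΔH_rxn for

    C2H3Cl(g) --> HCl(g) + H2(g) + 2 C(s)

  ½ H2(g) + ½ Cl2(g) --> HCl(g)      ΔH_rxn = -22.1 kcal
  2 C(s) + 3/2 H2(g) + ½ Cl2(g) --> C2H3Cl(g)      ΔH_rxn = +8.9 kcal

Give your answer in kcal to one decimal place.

ΔH_rxn = -31.0 kcal

equation 1 as written: -22.1 kcal
equation 2 reversed: -8.9 kcal
Combining the equations, ΔH_rxn = (1)·(-22.1) + (-1)·(+8.9) = -31.0 kcal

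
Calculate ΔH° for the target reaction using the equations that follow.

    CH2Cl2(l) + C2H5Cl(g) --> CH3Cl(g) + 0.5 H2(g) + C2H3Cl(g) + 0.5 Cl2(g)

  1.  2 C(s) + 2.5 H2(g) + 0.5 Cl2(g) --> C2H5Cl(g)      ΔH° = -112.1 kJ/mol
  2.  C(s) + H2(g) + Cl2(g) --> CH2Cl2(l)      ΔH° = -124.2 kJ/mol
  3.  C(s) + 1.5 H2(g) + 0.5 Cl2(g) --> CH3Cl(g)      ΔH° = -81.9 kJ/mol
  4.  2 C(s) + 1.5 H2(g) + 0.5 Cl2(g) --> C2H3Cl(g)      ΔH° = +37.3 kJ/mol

eq. 1 reversed: +112.1 kJ/mol
eq. 2 reversed: +124.2 kJ/mol
eq. 3 as written: -81.9 kJ/mol
eq. 4 as written: +37.3 kJ/mol
Since enthalpy is a state function, ΔH° = (-1)·(-112.1) + (-1)·(-124.2) + (1)·(-81.9) + (1)·(+37.3) = 191.7 kJ/mol

ΔH° = 191.7 kJ/mol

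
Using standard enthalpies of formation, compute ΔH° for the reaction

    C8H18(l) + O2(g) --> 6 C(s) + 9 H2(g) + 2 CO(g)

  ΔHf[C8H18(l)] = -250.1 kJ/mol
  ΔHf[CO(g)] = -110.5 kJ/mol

ΔH°rxn = Σ nΔHf°(products) − Σ nΔHf°(reactants).
Products: 6·(+0.0) + 9·(+0.0) + 2·(-110.5) = -221.0
Reactants: 1·(-250.1) + 1·(+0.0) = -250.1
ΔH° = (-221.0) − (-250.1) = 29.1 kJ/mol

ΔH° = 29.1 kJ/mol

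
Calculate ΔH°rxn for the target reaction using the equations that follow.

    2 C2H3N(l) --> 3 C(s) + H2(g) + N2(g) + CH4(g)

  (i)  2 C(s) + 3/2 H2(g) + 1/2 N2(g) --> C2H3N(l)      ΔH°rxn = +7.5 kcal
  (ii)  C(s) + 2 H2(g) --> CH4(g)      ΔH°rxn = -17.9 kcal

(i) reversed and × 2 (reverse to put C2H3N(l) on the reactant side; ×2 to match 2 C2H3N(l) in the target): (-2)·(+7.5) = -15.0 kcal
(ii) as written (CH4(g) already on the product side): -17.9 kcal
By Hess's law, ΔH°rxn = (-15.0) + (-17.9) = -32.9 kcal

ΔH°rxn = -32.9 kcal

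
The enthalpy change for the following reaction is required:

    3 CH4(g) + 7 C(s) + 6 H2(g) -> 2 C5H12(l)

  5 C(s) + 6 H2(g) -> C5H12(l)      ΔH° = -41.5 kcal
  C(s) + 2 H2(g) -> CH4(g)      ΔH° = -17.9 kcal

ΔH° = -29.3 kcal

equation 1 × 2 (scale by 2 for the 2 C5H12(l)): (2)·(-41.5) = -83.0 kcal
equation 2 reversed and × 3 (reverse to put CH4(g) on the reactant side; scale by 3 for the 3 CH4(g)): (-3)·(-17.9) = +53.7 kcal
ΔH° = (-83.0) + (+53.7) = -29.3 kcal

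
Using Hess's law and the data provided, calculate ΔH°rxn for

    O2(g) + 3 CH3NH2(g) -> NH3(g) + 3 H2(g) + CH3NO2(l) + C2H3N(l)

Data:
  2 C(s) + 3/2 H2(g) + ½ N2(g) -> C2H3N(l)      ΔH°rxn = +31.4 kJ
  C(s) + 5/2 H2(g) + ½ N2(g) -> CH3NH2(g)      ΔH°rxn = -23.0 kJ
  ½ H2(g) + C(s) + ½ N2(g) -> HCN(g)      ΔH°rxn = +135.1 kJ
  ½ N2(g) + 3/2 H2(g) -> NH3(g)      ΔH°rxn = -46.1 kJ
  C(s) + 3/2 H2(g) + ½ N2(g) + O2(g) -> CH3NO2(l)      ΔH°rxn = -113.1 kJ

ΔH°rxn = -58.8 kJ

equation 1 as written: +31.4 kJ
equation 2 reversed and × 3: (-3)·(-23.0) = +69.0 kJ
equation 3: not needed.
equation 4 as written: -46.1 kJ
equation 5 as written: -113.1 kJ
By Hess's law, ΔH°rxn = (+31.4) + (+69.0) + (-46.1) + (-113.1) = -58.8 kJ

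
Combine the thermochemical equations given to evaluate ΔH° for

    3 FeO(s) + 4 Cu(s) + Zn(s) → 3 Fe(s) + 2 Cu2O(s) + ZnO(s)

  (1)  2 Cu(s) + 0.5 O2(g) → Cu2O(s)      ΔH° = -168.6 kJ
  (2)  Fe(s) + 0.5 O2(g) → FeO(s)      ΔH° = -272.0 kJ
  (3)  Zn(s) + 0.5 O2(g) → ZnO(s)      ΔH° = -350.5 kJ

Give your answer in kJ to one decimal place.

ΔH° = 128.3 kJ

(1) × 2 (×2 to match 2 Cu2O(s) in the target): (2)·(-168.6) = -337.2 kJ
(2) reversed and × 3 (reverse to put FeO(s) on the reactant side; ×3 to match 3 FeO(s) in the target): (-3)·(-272.0) = +816.0 kJ
(3) as written (ZnO(s) already on the product side): -350.5 kJ
ΔH° = (2)·(-168.6) + (-3)·(-272.0) + (1)·(-350.5) = 128.3 kJ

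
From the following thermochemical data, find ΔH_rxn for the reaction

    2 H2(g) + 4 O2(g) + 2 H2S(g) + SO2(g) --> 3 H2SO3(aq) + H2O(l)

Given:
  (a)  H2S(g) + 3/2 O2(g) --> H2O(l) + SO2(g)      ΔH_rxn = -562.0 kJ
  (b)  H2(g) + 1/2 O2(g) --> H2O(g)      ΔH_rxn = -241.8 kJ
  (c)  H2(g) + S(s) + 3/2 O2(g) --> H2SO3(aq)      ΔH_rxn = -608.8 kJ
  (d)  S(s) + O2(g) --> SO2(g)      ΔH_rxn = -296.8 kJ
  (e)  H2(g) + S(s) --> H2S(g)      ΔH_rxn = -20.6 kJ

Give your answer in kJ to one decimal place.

ΔH_rxn = -1774.2 kJ

(a) as written (H2O(l) already on the product side): -562.0 kJ
(b): not needed (H2O(g) appears nowhere else).
(c) × 3 (×3 to match 3 H2SO3(aq) in the target): (3)·(-608.8) = -1826.4 kJ
(d) reversed and × 2: (-2)·(-296.8) = +593.6 kJ
(e) reversed: +20.6 kJ
Since enthalpy is a state function, ΔH_rxn = (-562.0) + (-1826.4) + (+593.6) + (+20.6) = -1774.2 kJ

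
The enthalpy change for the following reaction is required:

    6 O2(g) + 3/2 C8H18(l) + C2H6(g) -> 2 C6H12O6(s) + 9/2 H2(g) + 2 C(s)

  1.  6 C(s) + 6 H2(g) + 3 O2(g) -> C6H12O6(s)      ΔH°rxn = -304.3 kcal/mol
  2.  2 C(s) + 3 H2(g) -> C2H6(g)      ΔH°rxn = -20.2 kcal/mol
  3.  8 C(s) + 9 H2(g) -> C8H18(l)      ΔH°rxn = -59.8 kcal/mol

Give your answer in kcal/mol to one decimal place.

eq. 1 × 2 (×2 to match 2 C6H12O6(s) in the target): (2)·(-304.3) = -608.6 kcal/mol
eq. 2 reversed (C2H6(g) must end up as a reactant): +20.2 kcal/mol
eq. 3 reversed and × 3/2 (C8H18(l) must end up as a reactant; ×3/2 to match 3/2 C8H18(l) in the target): (-3/2)·(-59.8) = +89.7 kcal/mol
ΔH°rxn = (2)·(-304.3) + (-1)·(-20.2) + (-3/2)·(-59.8) = -498.7 kcal/mol

ΔH°rxn = -498.7 kcal/mol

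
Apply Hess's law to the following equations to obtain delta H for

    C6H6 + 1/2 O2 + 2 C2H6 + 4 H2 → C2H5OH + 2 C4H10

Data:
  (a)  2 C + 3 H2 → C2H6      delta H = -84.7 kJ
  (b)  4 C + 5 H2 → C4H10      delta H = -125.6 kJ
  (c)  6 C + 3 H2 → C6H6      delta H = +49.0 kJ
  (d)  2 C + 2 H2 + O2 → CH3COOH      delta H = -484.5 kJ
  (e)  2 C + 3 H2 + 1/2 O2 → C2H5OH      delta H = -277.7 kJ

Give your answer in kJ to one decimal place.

(a) reversed and × 2 (reverse to put C2H6 on the reactant side; ×2 to match 2 C2H6 in the target): (-2)·(-84.7) = +169.4 kJ
(b) × 2 (scale by 2 for the 2 C4H10): (2)·(-125.6) = -251.2 kJ
(c) reversed (reverse to put C6H6 on the reactant side): -49.0 kJ
(d): not needed (CH3COOH appears nowhere else).
(e) as written (C2H5OH already on the product side): -277.7 kJ
delta H = (-2)·(-84.7) + (2)·(-125.6) + (-1)·(+49.0) + (1)·(-277.7) = -408.5 kJ

delta H = -408.5 kJ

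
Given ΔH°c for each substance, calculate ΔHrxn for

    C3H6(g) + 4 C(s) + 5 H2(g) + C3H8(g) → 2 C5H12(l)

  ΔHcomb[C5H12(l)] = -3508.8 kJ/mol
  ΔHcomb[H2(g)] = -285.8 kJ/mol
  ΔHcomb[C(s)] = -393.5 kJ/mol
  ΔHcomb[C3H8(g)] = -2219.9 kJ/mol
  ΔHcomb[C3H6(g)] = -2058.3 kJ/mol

With combustion enthalpies, reactants minus products:
= [1·(-2058.3) + 4·(-393.5) + 5·(-285.8) + 1·(-2219.9)] − [2·(-3508.8)]
= -263.6 kJ/mol

ΔHrxn = -263.6 kJ/mol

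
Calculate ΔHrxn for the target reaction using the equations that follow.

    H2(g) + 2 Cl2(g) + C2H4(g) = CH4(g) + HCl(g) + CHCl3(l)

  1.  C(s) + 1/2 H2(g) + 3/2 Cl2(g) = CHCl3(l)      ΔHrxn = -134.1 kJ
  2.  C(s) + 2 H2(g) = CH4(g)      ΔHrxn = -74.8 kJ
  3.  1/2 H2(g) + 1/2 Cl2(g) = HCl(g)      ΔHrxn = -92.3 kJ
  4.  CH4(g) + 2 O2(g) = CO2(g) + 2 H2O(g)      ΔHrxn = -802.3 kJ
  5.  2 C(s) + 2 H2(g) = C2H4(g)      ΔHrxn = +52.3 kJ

eq. 1 as written: -134.1 kJ
eq. 2 as written: -74.8 kJ
eq. 3 as written: -92.3 kJ
eq. 4: not needed.
eq. 5 reversed: -52.3 kJ
ΔHrxn = (1)·(-134.1) + (1)·(-74.8) + (1)·(-92.3) + (-1)·(+52.3) = -353.5 kJ

ΔHrxn = -353.5 kJ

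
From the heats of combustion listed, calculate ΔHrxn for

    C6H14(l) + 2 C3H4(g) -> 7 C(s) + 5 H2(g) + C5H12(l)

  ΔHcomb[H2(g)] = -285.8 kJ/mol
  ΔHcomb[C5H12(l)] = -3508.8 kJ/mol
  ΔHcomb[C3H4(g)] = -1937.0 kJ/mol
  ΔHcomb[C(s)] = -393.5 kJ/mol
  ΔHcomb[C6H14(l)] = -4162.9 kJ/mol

Using ΔH = Σ nΔHc°(reactants) − Σ nΔHc°(products):
= [1·(-4162.9) + 2·(-1937.0)] − [7·(-393.5) + 5·(-285.8) + 1·(-3508.8)]
= -344.6 kJ/mol

ΔHrxn = -344.6 kJ/mol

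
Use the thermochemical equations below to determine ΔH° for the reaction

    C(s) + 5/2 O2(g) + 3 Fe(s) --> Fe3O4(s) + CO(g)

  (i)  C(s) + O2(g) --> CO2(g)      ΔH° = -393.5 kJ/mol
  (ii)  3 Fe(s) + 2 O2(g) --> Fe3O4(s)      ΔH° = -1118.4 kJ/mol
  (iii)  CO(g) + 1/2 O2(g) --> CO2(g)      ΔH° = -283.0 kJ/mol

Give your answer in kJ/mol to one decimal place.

(i) as written: -393.5 kJ/mol
(ii) as written: -1118.4 kJ/mol
(iii) reversed: +283.0 kJ/mol
ΔH° = (-393.5) + (-1118.4) + (+283.0) = -1228.9 kJ/mol

ΔH° = -1228.9 kJ/mol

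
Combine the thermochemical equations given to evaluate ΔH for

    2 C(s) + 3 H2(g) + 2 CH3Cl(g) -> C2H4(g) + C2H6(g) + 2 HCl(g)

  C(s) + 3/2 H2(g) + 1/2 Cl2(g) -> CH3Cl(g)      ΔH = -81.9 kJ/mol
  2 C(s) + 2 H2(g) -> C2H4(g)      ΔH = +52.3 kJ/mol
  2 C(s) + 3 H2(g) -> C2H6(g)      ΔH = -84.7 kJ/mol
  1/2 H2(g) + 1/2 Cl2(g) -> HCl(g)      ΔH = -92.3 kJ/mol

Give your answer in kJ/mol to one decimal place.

equation 1 reversed and × 2 (CH3Cl(g) must end up as a reactant; ×2 to match 2 CH3Cl(g) in the target): (-2)·(-81.9) = +163.8 kJ/mol
equation 2 as written (C2H4(g) already on the product side): +52.3 kJ/mol
equation 3 as written (C2H6(g) already on the product side): -84.7 kJ/mol
equation 4 × 2 (scale by 2 for the 2 HCl(g)): (2)·(-92.3) = -184.6 kJ/mol
By Hess's law, ΔH = (+163.8) + (+52.3) + (-84.7) + (-184.6) = -53.2 kJ/mol

ΔH = -53.2 kJ/mol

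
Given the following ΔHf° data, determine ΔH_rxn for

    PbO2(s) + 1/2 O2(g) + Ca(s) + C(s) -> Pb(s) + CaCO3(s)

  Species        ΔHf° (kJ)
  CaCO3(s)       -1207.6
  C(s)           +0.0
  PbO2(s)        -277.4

ΔH_rxn = -930.2 kJ

ΔH°rxn = Σ nΔHf°(products) − Σ nΔHf°(reactants).
Products: 1·(+0.0) + 1·(-1207.6) = -1207.6
Reactants: 1·(-277.4) + 1/2·(+0.0) + 1·(+0.0) + 1·(+0.0) = -277.4
ΔH_rxn = (-1207.6) − (-277.4) = -930.2 kJ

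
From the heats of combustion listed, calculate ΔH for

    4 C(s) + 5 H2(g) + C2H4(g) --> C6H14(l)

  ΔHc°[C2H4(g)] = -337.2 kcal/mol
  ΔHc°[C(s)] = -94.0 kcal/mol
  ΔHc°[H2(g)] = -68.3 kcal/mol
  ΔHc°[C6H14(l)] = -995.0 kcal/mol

ΔH = -59.7 kcal/mol

Using ΔH = Σ nΔHc°(reactants) − Σ nΔHc°(products):
= [4·(-94.0) + 5·(-68.3) + 1·(-337.2)] − [1·(-995.0)]
= -59.7 kcal/mol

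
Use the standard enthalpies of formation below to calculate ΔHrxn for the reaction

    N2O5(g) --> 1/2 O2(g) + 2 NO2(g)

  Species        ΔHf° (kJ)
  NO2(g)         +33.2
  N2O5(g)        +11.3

ΔH°rxn = Σ nΔHf°(products) − Σ nΔHf°(reactants).
Products: 1/2·(+0.0) + 2·(+33.2) = +66.4
Reactants: 1·(+11.3) = +11.3
ΔHrxn = (+66.4) − (+11.3) = 55.1 kJ

ΔHrxn = 55.1 kJ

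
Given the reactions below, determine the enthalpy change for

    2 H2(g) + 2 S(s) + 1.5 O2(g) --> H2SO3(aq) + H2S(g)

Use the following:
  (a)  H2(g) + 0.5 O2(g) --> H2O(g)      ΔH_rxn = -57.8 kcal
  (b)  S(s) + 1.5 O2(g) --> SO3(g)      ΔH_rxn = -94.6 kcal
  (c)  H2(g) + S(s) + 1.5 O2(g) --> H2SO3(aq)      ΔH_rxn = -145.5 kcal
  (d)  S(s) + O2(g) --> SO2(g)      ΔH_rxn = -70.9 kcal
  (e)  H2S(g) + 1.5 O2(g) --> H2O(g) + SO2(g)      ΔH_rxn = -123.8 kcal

ΔH_rxn = -150.4 kcal

(a) as written: -57.8 kcal
(b): not needed.
(c) as written: -145.5 kcal
(d) as written: -70.9 kcal
(e) reversed: +123.8 kcal
Combining the equations, ΔH_rxn = (1)·(-57.8) + (1)·(-145.5) + (1)·(-70.9) + (-1)·(-123.8) = -150.4 kcal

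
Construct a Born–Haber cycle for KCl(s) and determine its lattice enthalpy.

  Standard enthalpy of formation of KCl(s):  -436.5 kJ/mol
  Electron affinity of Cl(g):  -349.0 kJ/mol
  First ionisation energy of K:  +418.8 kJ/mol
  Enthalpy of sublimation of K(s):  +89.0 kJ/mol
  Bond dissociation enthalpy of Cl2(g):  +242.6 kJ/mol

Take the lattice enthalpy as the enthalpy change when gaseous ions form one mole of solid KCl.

U = -716.6 kJ/mol

ΔHf° = 1·ΔHsub + 1·(ΣIE) + 1/2·D(Cl2) + 1·EA + U
-436.5 = 1·(+89.0) + 1·(+418.8) + 1/2·(+242.6) + 1·(-349.0) + U
U = -436.5 − (+280.1) = -716.6 kJ/mol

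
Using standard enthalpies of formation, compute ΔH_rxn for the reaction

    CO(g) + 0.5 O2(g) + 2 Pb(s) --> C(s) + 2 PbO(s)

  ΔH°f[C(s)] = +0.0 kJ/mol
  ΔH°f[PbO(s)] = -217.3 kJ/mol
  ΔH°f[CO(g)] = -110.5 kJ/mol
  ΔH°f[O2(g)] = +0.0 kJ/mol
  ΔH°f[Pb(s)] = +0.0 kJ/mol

ΔH°rxn = Σ nΔHf°(products) − Σ nΔHf°(reactants).
Products: 1·(+0.0) + 2·(-217.3) = -434.6
Reactants: 1·(-110.5) + 1/2·(+0.0) + 2·(+0.0) = -110.5
ΔH_rxn = (-434.6) − (-110.5) = -324.1 kJ/mol

ΔH_rxn = -324.1 kJ/mol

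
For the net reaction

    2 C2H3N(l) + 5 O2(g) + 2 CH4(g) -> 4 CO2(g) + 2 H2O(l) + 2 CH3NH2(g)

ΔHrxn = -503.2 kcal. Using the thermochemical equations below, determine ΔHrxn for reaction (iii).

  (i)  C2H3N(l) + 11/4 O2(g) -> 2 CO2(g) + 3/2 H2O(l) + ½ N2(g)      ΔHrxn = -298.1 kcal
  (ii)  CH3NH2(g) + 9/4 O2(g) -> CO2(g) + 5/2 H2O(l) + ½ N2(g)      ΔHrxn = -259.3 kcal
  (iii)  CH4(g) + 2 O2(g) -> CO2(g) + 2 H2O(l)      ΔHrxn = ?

ΔHrxn = -212.8 kcal

(i) × 2 (×2 to match 2 C2H3N(l) in the target): (2)·(-298.1) = -596.2 kcal
(ii) reversed and × 2 (CH3NH2(g) must end up as a product; ×2 to match 2 CH3NH2(g) in the target): (-2)·(-259.3) = +518.6 kcal
(iii) × 2 (scale by 2 for the 2 CH4(g)): contributes 2·x
-503.2 = (-596.2) + (+518.6) + 2·x
x = (-503.2 − (-77.6)) / (2) = -212.8 kcal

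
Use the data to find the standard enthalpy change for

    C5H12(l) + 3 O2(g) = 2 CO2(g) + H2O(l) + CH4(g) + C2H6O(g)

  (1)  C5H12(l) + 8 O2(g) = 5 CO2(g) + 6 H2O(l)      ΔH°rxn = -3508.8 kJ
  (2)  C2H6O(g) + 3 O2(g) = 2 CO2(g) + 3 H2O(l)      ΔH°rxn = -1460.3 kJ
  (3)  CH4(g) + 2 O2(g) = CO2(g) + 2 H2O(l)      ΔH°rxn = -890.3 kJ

(1) as written: -3508.8 kJ
(2) reversed: +1460.3 kJ
(3) reversed: +890.3 kJ
By Hess's law, ΔH°rxn = (1)·(-3508.8) + (-1)·(-1460.3) + (-1)·(-890.3) = -1158.2 kJ

ΔH°rxn = -1158.2 kJ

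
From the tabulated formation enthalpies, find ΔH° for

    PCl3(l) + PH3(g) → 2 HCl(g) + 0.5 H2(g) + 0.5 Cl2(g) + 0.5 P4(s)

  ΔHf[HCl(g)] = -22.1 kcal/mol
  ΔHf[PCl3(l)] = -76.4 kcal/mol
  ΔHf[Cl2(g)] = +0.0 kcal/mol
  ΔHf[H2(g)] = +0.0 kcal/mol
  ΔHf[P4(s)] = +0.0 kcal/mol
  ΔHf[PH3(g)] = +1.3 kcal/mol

ΔH° = 30.9 kcal/mol

Products: 2·(-22.1) + 1/2·(+0.0) + 1/2·(+0.0) + 1/2·(+0.0) = -44.2
Reactants: 1·(-76.4) + 1·(+1.3) = -75.1
ΔH° = (-44.2) − (-75.1) = 30.9 kcal/mol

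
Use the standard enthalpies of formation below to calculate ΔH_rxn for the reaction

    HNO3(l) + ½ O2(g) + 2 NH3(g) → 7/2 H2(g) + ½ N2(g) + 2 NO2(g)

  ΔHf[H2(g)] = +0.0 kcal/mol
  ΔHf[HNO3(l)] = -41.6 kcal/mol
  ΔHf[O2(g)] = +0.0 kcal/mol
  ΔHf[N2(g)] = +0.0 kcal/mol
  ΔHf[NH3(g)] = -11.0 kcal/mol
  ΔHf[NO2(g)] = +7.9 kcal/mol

Products: 7/2·(+0.0) + 1/2·(+0.0) + 2·(+7.9) = +15.8
Reactants: 1·(-41.6) + 1/2·(+0.0) + 2·(-11.0) = -63.6
ΔH_rxn = (+15.8) − (-63.6) = 79.4 kcal/mol

ΔH_rxn = 79.4 kcal/mol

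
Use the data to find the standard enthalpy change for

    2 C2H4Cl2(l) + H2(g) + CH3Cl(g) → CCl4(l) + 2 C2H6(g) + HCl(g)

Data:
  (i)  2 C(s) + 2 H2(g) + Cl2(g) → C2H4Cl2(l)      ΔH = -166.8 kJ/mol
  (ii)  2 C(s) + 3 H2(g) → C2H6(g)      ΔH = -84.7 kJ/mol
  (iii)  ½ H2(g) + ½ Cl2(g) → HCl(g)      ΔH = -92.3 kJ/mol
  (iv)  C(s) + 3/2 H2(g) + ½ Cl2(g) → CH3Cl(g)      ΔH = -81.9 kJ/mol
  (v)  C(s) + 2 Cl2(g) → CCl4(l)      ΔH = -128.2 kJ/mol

ΔH = 25.6 kJ/mol

(i) reversed and × 2 (C2H4Cl2(l) must end up as a reactant; scale by 2 for the 2 C2H4Cl2(l)): (-2)·(-166.8) = +333.6 kJ/mol
(ii) × 2 (scale by 2 for the 2 C2H6(g)): (2)·(-84.7) = -169.4 kJ/mol
(iii) as written (HCl(g) already on the product side): -92.3 kJ/mol
(iv) reversed (reverse to put CH3Cl(g) on the reactant side): +81.9 kJ/mol
(v) as written (CCl4(l) already on the product side): -128.2 kJ/mol
ΔH = (-2)·(-166.8) + (2)·(-84.7) + (1)·(-92.3) + (-1)·(-81.9) + (1)·(-128.2) = 25.6 kJ/mol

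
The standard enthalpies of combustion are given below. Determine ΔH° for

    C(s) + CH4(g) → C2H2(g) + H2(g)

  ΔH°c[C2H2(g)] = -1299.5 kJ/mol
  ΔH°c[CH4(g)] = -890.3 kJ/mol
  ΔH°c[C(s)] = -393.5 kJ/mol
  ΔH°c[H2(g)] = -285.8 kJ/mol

Using ΔH = Σ nΔHc°(reactants) − Σ nΔHc°(products):
= [1·(-393.5) + 1·(-890.3)] − [1·(-1299.5) + 1·(-285.8)]
= 301.5 kJ/mol

ΔH° = 301.5 kJ/mol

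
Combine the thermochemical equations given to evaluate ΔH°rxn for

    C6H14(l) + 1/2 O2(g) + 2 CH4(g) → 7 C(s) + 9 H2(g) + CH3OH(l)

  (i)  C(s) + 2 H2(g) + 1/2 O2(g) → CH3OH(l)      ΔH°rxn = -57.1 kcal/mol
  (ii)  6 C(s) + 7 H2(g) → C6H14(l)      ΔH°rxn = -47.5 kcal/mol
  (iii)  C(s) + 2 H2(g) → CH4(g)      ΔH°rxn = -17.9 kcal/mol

ΔH°rxn = 26.2 kcal/mol

(i) as written (CH3OH(l) already on the product side): -57.1 kcal/mol
(ii) reversed (C6H14(l) must end up as a reactant): +47.5 kcal/mol
(iii) reversed and × 2 (reverse to put CH4(g) on the reactant side; scale by 2 for the 2 CH4(g)): (-2)·(-17.9) = +35.8 kcal/mol
ΔH°rxn = (-57.1) + (+47.5) + (+35.8) = 26.2 kcal/mol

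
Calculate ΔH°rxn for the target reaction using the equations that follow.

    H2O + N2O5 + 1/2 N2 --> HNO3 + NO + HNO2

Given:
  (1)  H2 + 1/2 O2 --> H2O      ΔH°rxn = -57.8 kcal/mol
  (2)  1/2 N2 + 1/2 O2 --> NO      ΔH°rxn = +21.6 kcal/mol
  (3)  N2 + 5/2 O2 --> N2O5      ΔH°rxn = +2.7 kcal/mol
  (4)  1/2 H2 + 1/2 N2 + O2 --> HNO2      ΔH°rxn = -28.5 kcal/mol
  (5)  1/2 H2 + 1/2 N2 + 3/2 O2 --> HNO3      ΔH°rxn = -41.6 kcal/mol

(1) reversed (reverse to put H2O on the reactant side): +57.8 kcal/mol
(2) as written (NO already on the product side): +21.6 kcal/mol
(3) reversed (N2O5 must end up as a reactant): -2.7 kcal/mol
(4) as written (HNO2 already on the product side): -28.5 kcal/mol
(5) as written (HNO3 already on the product side): -41.6 kcal/mol
ΔH°rxn = (+57.8) + (+21.6) + (-2.7) + (-28.5) + (-41.6) = 6.6 kcal/mol

ΔH°rxn = 6.6 kcal/mol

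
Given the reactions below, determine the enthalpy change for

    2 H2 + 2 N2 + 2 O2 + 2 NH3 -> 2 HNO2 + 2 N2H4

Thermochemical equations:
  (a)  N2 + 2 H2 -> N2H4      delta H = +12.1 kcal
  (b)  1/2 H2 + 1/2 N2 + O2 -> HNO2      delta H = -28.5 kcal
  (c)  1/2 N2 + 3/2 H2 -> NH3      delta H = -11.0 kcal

(a) × 2 (scale by 2 for the 2 N2H4): (2)·(+12.1) = +24.2 kcal
(b) × 2 (×2 to match 2 HNO2 in the target): (2)·(-28.5) = -57.0 kcal
(c) reversed and × 2 (reverse to put NH3 on the reactant side; ×2 to match 2 NH3 in the target): (-2)·(-11.0) = +22.0 kcal
delta H = (2)·(+12.1) + (2)·(-28.5) + (-2)·(-11.0) = -10.8 kcal

delta H = -10.8 kcal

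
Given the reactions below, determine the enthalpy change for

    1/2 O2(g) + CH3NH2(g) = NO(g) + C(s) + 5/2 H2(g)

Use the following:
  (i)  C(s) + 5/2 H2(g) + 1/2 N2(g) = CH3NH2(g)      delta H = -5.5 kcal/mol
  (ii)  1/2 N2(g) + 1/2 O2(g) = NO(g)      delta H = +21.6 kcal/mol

delta H = 27.1 kcal/mol

(i) reversed: +5.5 kcal/mol
(ii) as written: +21.6 kcal/mol
delta H = (+5.5) + (+21.6) = 27.1 kcal/mol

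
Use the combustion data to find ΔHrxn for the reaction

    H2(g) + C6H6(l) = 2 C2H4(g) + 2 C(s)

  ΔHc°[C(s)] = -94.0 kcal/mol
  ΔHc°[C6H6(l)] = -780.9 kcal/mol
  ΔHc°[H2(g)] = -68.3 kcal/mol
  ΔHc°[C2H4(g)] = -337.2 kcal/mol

With combustion enthalpies, reactants minus products:
= [1·(-68.3) + 1·(-780.9)] − [2·(-337.2) + 2·(-94.0)]
= 13.2 kcal/mol

ΔHrxn = 13.2 kcal/mol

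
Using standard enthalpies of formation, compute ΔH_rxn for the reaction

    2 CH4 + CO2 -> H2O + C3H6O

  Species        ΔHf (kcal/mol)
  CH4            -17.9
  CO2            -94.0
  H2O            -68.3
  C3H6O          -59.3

ΔH_rxn = 2.2 kcal/mol

ΔH°rxn = Σ nΔHf°(products) − Σ nΔHf°(reactants).
Products: 1·(-68.3) + 1·(-59.3) = -127.6
Reactants: 2·(-17.9) + 1·(-94.0) = -129.8
ΔH_rxn = (-127.6) − (-129.8) = 2.2 kcal/mol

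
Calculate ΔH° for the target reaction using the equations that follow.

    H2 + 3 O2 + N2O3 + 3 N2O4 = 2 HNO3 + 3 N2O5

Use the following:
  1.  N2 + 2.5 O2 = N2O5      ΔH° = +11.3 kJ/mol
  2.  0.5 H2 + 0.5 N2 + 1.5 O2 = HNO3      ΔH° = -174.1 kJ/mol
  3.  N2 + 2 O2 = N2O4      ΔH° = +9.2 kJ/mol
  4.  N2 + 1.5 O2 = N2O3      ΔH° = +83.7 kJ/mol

eq. 1 × 3: (3)·(+11.3) = +33.9 kJ/mol
eq. 2 × 2: (2)·(-174.1) = -348.2 kJ/mol
eq. 3 reversed and × 3: (-3)·(+9.2) = -27.6 kJ/mol
eq. 4 reversed: -83.7 kJ/mol
Summing the manipulated equations, ΔH° = (3)·(+11.3) + (2)·(-174.1) + (-3)·(+9.2) + (-1)·(+83.7) = -425.6 kJ/mol

ΔH° = -425.6 kJ/mol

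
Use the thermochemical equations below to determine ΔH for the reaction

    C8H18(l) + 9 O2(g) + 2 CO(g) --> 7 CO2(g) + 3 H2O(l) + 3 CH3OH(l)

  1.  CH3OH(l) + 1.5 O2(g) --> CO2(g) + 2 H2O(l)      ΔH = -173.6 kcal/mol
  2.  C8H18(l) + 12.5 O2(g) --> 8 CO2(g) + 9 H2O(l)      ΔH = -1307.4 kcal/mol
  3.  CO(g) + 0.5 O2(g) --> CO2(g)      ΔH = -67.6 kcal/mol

eq. 1 reversed and × 3 (CH3OH(l) must end up as a product; ×3 to match 3 CH3OH(l) in the target): (-3)·(-173.6) = +520.8 kcal/mol
eq. 2 as written (C8H18(l) already on the reactant side): -1307.4 kcal/mol
eq. 3 × 2 (×2 to match 2 CO(g) in the target): (2)·(-67.6) = -135.2 kcal/mol
ΔH = (-3)·(-173.6) + (1)·(-1307.4) + (2)·(-67.6) = -921.8 kcal/mol

ΔH = -921.8 kcal/mol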